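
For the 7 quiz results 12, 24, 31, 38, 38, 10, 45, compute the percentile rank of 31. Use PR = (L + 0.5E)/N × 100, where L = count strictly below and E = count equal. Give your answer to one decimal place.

50.0

N = 7.
Strictly below 31: 3. Equal to 31: 1.
PR = (3 + 0.5·1)/7 × 100 = 50.0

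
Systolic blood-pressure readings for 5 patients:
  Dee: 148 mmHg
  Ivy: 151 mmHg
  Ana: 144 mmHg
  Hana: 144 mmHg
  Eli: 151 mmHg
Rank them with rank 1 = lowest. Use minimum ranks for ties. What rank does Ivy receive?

4

Sorted (ascending): 144, 144, 148, 151, 151
The 2 values of 144 occupy positions 1–2 → each gets rank 1.
The 2 values of 151 occupy positions 4–5 → each gets rank 4.
Ivy has value 151 mmHg → rank 4.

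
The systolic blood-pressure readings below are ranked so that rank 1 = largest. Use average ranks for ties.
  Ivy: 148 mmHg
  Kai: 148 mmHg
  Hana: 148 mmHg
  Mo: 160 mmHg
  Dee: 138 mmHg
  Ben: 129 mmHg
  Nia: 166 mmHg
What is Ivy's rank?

4

Sorted (descending): 166, 160, 148, 148, 148, 138, 129
The 3 values of 148 occupy positions 3–5 → average rank 4.
Ivy has value 148 mmHg → rank 4.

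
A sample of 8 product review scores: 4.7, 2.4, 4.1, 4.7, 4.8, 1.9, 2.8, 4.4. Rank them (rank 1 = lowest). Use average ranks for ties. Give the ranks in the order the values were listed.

6.5, 2, 4, 6.5, 8, 1, 3, 5

Sorted (ascending): 1.9, 2.4, 2.8, 4.1, 4.4, 4.7, 4.7, 4.8
The 2 values of 4.7 occupy positions 6–7 → average rank (6+7)/2 = 6.5.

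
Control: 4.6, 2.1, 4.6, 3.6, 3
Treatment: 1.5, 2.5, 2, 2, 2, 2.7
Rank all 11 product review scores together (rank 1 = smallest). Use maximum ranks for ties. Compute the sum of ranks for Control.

44

Sorted (ascending): 1.5, 2, 2, 2, 2.1, 2.5, 2.7, 3, 3.6, 4.6, 4.6
The 3 values of 2 occupy positions 2–4 → each gets rank 4.
The 2 values of 4.6 occupy positions 10–11 → each gets rank 11.
Control values → pooled ranks: 4.6→11, 2.1→5, 4.6→11, 3.6→9, 3→8
Rank sum = 11 + 5 + 11 + 9 + 8 = 44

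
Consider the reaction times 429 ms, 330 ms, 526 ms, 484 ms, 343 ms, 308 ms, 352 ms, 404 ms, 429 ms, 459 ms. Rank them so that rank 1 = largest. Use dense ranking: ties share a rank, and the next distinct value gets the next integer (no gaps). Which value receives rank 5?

Sorted (descending): 526, 484, 459, 429, 429, 404, 352, 343, 330, 308
The 2 values of 429 share dense rank 4.
Remaining distinct values take the next consecutive integers.
Rank 5 → value 404.

404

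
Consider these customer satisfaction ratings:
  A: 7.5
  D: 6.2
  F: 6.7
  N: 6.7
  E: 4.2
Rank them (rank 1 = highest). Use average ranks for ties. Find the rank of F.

Sorted (descending): 7.5, 6.7, 6.7, 6.2, 4.2
The 2 values of 6.7 occupy positions 2–3 → average rank (2+3)/2 = 2.5.
F has value 6.7 → rank 2.5.

2.5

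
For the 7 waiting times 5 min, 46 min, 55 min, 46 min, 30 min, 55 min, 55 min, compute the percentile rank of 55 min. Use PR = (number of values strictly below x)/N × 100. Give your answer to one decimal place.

57.1

N = 7.
Strictly below 55: 4. Equal to 55: 3.
PR = 4/7 × 100 = 57.1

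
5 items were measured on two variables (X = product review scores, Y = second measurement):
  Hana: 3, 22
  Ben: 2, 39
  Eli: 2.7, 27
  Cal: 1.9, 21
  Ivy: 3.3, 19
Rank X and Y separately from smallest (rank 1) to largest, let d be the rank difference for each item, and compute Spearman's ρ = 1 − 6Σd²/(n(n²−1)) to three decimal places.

Ranks of variable 1: 4, 2, 3, 1, 5
Ranks of variable 2: 3, 5, 4, 2, 1
d = r₁ − r₂: 1, -3, -1, -1, 4
d²: 1, 9, 1, 1, 16; Σd² = 28
ρ = 1 − 6·28/(5·24) = 1 − 168/120 = -0.400

-0.400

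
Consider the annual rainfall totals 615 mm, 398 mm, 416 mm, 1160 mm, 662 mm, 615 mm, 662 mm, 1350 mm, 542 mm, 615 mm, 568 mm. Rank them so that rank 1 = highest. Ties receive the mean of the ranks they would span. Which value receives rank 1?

1350

Sorted (descending): 1350, 1160, 662, 662, 615, 615, 615, 568, 542, 416, 398
The 2 values of 662 occupy positions 3–4 → average rank (3+4)/2 = 3.5.
The 3 values of 615 occupy positions 5–7 → average rank 6.
Rank 1 → value 1350.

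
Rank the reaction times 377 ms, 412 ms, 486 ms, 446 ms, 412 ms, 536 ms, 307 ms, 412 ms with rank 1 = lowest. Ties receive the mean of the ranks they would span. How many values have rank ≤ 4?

Sorted (ascending): 307, 377, 412, 412, 412, 446, 486, 536
The 3 values of 412 occupy positions 3–5 → average rank 4.
Ranks ≤ 4: {1, 2, 4, 4, 4} → 5 values.

5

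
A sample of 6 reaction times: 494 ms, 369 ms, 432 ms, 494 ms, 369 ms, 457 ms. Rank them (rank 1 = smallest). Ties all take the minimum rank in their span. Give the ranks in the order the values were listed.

5, 1, 3, 5, 1, 4

Sorted (ascending): 369, 369, 432, 457, 494, 494
The 2 values of 369 occupy positions 1–2 → each gets rank 1.
The 2 values of 494 occupy positions 5–6 → each gets rank 5.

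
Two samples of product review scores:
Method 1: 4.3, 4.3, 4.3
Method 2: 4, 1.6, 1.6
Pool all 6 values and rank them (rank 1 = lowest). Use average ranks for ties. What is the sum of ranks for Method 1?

Sorted (ascending): 1.6, 1.6, 4, 4.3, 4.3, 4.3
The 2 values of 1.6 occupy positions 1–2 → average rank (1+2)/2 = 1.5.
The 3 values of 4.3 occupy positions 4–6 → average rank 5.
Method 1 values → pooled ranks: 4.3→5, 4.3→5, 4.3→5
Rank sum = 5 + 5 + 5 = 15

15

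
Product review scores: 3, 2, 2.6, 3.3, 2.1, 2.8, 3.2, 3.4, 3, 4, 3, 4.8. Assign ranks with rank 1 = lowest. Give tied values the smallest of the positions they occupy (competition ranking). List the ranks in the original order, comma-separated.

5, 1, 3, 9, 2, 4, 8, 10, 5, 11, 5, 12

Sorted (ascending): 2, 2.1, 2.6, 2.8, 3, 3, 3, 3.2, 3.3, 3.4, 4, 4.8
The 3 values of 3 occupy positions 5–7 → each gets rank 5.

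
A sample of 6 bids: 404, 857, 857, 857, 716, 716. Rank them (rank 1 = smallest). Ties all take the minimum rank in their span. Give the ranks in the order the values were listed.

1, 4, 4, 4, 2, 2

Sorted (ascending): 404, 716, 716, 857, 857, 857
The 2 values of 716 occupy positions 2–3 → each gets rank 2.
The 3 values of 857 occupy positions 4–6 → each gets rank 4.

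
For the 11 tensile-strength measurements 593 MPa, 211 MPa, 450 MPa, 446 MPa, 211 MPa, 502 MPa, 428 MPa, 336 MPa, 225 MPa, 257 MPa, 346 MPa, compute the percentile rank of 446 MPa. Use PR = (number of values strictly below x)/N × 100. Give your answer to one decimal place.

N = 11.
Strictly below 446: 7. Equal to 446: 1.
PR = 7/11 × 100 = 63.6

63.6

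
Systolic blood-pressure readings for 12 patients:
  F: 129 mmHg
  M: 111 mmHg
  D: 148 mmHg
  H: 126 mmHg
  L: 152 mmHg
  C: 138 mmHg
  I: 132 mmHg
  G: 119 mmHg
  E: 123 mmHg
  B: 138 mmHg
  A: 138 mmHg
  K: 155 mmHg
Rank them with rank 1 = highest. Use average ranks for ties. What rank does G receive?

11

Sorted (descending): 155, 152, 148, 138, 138, 138, 132, 129, 126, 123, 119, 111
The 3 values of 138 occupy positions 4–6 → average rank 5.
G has value 119 mmHg → rank 11.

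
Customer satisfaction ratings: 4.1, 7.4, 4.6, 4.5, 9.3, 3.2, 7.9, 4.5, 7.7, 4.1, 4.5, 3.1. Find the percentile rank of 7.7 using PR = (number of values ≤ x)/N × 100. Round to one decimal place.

83.3

N = 12.
Strictly below 7.7: 9. Equal to 7.7: 1.
PR = 10/12 × 100 = 83.3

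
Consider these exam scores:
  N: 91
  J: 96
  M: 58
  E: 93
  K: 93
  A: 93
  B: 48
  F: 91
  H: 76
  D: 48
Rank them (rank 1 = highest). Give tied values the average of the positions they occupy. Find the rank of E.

Sorted (descending): 96, 93, 93, 93, 91, 91, 76, 58, 48, 48
The 3 values of 93 occupy positions 2–4 → average rank 3.
The 2 values of 91 occupy positions 5–6 → average rank (5+6)/2 = 5.5.
The 2 values of 48 occupy positions 9–10 → average rank (9+10)/2 = 9.5.
E has value 93 → rank 3.

3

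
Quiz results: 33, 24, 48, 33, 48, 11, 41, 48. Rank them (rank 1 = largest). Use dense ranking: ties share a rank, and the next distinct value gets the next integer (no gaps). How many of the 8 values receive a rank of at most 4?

Sorted (descending): 48, 48, 48, 41, 33, 33, 24, 11
The 3 values of 48 share dense rank 1.
The 2 values of 33 share dense rank 3.
Remaining distinct values take the next consecutive integers.
Ranks ≤ 4: {1, 1, 1, 2, 3, 3, 4} → 7 values.

7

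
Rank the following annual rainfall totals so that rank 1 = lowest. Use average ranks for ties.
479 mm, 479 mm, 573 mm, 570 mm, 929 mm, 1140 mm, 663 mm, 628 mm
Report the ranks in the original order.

Sorted (ascending): 479, 479, 570, 573, 628, 663, 929, 1140
The 2 values of 479 occupy positions 1–2 → average rank (1+2)/2 = 1.5.

1.5, 1.5, 4, 3, 7, 8, 6, 5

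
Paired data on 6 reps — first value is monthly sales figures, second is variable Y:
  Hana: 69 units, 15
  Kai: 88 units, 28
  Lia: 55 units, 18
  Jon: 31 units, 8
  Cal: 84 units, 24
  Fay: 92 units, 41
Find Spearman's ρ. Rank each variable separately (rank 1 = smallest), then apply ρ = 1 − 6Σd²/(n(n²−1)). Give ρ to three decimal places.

0.943

Ranks of variable 1: 3, 5, 2, 1, 4, 6
Ranks of variable 2: 2, 5, 3, 1, 4, 6
d = r₁ − r₂: 1, 0, -1, 0, 0, 0
d²: 1, 0, 1, 0, 0, 0; Σd² = 2
ρ = 1 − 6·2/(6·35) = 1 − 12/210 = 0.943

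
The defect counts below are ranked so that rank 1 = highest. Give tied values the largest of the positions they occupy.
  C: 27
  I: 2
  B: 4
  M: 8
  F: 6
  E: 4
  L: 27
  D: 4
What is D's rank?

7

Sorted (descending): 27, 27, 8, 6, 4, 4, 4, 2
The 2 values of 27 occupy positions 1–2 → each gets rank 2.
The 3 values of 4 occupy positions 5–7 → each gets rank 7.
D has value 4 → rank 7.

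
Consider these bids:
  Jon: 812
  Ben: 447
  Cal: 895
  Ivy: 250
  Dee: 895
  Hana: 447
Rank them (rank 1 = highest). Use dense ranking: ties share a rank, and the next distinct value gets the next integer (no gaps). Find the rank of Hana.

3

Sorted (descending): 895, 895, 812, 447, 447, 250
The 2 values of 895 share dense rank 1.
The 2 values of 447 share dense rank 3.
Remaining distinct values take the next consecutive integers.
Hana has value 447 → rank 3.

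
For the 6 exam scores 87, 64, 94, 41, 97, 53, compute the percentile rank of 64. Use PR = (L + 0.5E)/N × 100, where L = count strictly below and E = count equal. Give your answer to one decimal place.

N = 6.
Strictly below 64: 2. Equal to 64: 1.
PR = (2 + 0.5·1)/6 × 100 = 41.7

41.7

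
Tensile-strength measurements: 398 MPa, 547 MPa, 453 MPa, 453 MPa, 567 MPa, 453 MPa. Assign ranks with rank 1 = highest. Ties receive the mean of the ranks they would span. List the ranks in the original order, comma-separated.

Sorted (descending): 567, 547, 453, 453, 453, 398
The 3 values of 453 occupy positions 3–5 → average rank 4.

6, 2, 4, 4, 1, 4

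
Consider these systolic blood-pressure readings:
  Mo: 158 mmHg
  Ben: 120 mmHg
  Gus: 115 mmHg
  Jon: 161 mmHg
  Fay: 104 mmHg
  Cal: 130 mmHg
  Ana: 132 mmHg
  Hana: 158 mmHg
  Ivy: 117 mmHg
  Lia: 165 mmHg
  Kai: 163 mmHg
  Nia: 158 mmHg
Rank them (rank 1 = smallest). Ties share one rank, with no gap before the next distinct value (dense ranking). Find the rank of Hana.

Sorted (ascending): 104, 115, 117, 120, 130, 132, 158, 158, 158, 161, 163, 165
The 3 values of 158 share dense rank 7.
Remaining distinct values take the next consecutive integers.
Hana has value 158 mmHg → rank 7.

7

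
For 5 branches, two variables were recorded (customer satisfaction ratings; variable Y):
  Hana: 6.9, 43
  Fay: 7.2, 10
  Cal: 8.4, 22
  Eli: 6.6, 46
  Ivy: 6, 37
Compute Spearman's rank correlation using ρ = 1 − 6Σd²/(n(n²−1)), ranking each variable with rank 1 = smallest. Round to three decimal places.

Ranks of variable 1: 3, 4, 5, 2, 1
Ranks of variable 2: 4, 1, 2, 5, 3
d = r₁ − r₂: -1, 3, 3, -3, -2
d²: 1, 9, 9, 9, 4; Σd² = 32
ρ = 1 − 6·32/(5·24) = 1 − 192/120 = -0.600

-0.600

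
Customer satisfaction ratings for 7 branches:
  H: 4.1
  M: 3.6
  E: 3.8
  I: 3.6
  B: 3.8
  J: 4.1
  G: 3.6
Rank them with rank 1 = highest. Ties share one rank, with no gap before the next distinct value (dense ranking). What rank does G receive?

3

Sorted (descending): 4.1, 4.1, 3.8, 3.8, 3.6, 3.6, 3.6
The 2 values of 4.1 share dense rank 1.
The 2 values of 3.8 share dense rank 2.
The 3 values of 3.6 share dense rank 3.
G has value 3.6 → rank 3.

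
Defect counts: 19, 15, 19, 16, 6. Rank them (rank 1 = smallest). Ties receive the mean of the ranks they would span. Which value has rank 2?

15

Sorted (ascending): 6, 15, 16, 19, 19
The 2 values of 19 occupy positions 4–5 → average rank (4+5)/2 = 4.5.
Rank 2 → value 15.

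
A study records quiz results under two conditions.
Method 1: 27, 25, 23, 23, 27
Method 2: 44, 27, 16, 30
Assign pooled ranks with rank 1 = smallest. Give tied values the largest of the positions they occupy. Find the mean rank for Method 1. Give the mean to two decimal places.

Sorted (ascending): 16, 23, 23, 25, 27, 27, 27, 30, 44
The 2 values of 23 occupy positions 2–3 → each gets rank 3.
The 3 values of 27 occupy positions 5–7 → each gets rank 7.
Method 1 values → pooled ranks: 27→7, 25→4, 23→3, 23→3, 27→7
Mean rank = (7 + 4 + 3 + 3 + 7) / 5 = 4.80

4.80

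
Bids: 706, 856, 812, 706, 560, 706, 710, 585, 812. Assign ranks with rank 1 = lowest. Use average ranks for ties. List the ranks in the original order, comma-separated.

4, 9, 7.5, 4, 1, 4, 6, 2, 7.5

Sorted (ascending): 560, 585, 706, 706, 706, 710, 812, 812, 856
The 3 values of 706 occupy positions 3–5 → average rank 4.
The 2 values of 812 occupy positions 7–8 → average rank (7+8)/2 = 7.5.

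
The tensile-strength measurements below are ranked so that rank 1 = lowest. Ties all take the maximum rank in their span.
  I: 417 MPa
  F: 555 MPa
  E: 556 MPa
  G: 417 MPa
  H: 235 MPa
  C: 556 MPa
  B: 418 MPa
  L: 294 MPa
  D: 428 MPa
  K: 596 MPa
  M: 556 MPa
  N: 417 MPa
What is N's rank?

Sorted (ascending): 235, 294, 417, 417, 417, 418, 428, 555, 556, 556, 556, 596
The 3 values of 417 occupy positions 3–5 → each gets rank 5.
The 3 values of 556 occupy positions 9–11 → each gets rank 11.
N has value 417 MPa → rank 5.

5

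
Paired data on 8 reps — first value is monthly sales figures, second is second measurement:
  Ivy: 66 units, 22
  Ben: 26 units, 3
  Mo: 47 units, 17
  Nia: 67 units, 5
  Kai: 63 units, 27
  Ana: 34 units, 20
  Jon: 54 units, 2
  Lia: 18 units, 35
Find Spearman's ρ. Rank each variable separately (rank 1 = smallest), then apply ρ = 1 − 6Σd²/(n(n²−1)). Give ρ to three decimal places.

-0.143

Ranks of variable 1: 7, 2, 4, 8, 6, 3, 5, 1
Ranks of variable 2: 6, 2, 4, 3, 7, 5, 1, 8
d = r₁ − r₂: 1, 0, 0, 5, -1, -2, 4, -7
d²: 1, 0, 0, 25, 1, 4, 16, 49; Σd² = 96
ρ = 1 − 6·96/(8·63) = 1 − 576/504 = -0.143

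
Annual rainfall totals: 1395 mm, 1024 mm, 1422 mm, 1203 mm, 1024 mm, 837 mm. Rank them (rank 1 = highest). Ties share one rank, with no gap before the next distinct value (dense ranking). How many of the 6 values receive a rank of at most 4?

Sorted (descending): 1422, 1395, 1203, 1024, 1024, 837
The 2 values of 1024 share dense rank 4.
Remaining distinct values take the next consecutive integers.
Ranks ≤ 4: {1, 2, 3, 4, 4} → 5 values.

5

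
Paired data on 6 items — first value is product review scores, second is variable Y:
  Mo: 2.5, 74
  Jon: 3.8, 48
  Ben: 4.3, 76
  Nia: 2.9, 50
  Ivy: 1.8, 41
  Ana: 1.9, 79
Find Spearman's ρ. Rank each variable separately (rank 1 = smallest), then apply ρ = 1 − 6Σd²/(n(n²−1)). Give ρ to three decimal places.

0.200

Ranks of variable 1: 3, 5, 6, 4, 1, 2
Ranks of variable 2: 4, 2, 5, 3, 1, 6
d = r₁ − r₂: -1, 3, 1, 1, 0, -4
d²: 1, 9, 1, 1, 0, 16; Σd² = 28
ρ = 1 − 6·28/(6·35) = 1 − 168/210 = 0.200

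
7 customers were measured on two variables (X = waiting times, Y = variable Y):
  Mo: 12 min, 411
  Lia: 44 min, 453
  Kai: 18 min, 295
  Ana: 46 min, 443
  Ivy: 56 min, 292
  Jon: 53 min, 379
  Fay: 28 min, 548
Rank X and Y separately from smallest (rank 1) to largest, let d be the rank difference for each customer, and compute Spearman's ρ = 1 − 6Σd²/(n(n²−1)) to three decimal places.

Ranks of variable 1: 1, 4, 2, 5, 7, 6, 3
Ranks of variable 2: 4, 6, 2, 5, 1, 3, 7
d = r₁ − r₂: -3, -2, 0, 0, 6, 3, -4
d²: 9, 4, 0, 0, 36, 9, 16; Σd² = 74
ρ = 1 − 6·74/(7·48) = 1 − 444/336 = -0.321

-0.321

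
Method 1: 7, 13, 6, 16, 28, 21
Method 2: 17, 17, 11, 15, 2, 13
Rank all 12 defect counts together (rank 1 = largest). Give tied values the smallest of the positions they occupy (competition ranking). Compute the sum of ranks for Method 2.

Sorted (descending): 28, 21, 17, 17, 16, 15, 13, 13, 11, 7, 6, 2
The 2 values of 17 occupy positions 3–4 → each gets rank 3.
The 2 values of 13 occupy positions 7–8 → each gets rank 7.
Method 2 values → pooled ranks: 17→3, 17→3, 11→9, 15→6, 2→12, 13→7
Rank sum = 3 + 3 + 9 + 6 + 12 + 7 = 40

40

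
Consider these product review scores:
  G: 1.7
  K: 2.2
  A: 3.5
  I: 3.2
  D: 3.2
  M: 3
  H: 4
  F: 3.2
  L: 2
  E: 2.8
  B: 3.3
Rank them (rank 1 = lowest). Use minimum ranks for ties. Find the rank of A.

10

Sorted (ascending): 1.7, 2, 2.2, 2.8, 3, 3.2, 3.2, 3.2, 3.3, 3.5, 4
The 3 values of 3.2 occupy positions 6–8 → each gets rank 6.
A has value 3.5 → rank 10.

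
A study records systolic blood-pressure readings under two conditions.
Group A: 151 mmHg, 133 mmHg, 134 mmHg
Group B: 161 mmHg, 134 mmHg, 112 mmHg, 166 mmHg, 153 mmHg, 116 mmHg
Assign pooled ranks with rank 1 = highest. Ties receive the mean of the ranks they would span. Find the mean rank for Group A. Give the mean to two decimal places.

Sorted (descending): 166, 161, 153, 151, 134, 134, 133, 116, 112
The 2 values of 134 occupy positions 5–6 → average rank (5+6)/2 = 5.5.
Group A values → pooled ranks: 151→4, 133→7, 134→5.5
Mean rank = (4 + 7 + 5.5) / 3 = 5.50

5.50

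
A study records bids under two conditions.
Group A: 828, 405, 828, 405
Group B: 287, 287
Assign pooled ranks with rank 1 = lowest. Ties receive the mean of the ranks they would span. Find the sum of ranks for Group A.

Sorted (ascending): 287, 287, 405, 405, 828, 828
The 2 values of 287 occupy positions 1–2 → average rank (1+2)/2 = 1.5.
The 2 values of 405 occupy positions 3–4 → average rank (3+4)/2 = 3.5.
The 2 values of 828 occupy positions 5–6 → average rank (5+6)/2 = 5.5.
Group A values → pooled ranks: 828→5.5, 405→3.5, 828→5.5, 405→3.5
Rank sum = 5.5 + 3.5 + 5.5 + 3.5 = 18

18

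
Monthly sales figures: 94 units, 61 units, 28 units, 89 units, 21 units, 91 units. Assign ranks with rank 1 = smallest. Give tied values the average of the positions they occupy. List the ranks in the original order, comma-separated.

6, 3, 2, 4, 1, 5

Sorted (ascending): 21, 28, 61, 89, 91, 94
No ties — each value takes its position as its rank.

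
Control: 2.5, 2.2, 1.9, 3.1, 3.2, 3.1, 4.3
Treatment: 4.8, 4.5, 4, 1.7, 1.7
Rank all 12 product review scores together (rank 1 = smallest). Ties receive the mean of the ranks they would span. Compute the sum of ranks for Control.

43

Sorted (ascending): 1.7, 1.7, 1.9, 2.2, 2.5, 3.1, 3.1, 3.2, 4, 4.3, 4.5, 4.8
The 2 values of 1.7 occupy positions 1–2 → average rank (1+2)/2 = 1.5.
The 2 values of 3.1 occupy positions 6–7 → average rank (6+7)/2 = 6.5.
Control values → pooled ranks: 2.5→5, 2.2→4, 1.9→3, 3.1→6.5, 3.2→8, 3.1→6.5, 4.3→10
Rank sum = 5 + 4 + 3 + 6.5 + 8 + 6.5 + 10 = 43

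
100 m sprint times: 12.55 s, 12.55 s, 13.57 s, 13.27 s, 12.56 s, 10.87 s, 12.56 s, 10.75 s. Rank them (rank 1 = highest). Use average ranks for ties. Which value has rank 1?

13.57

Sorted (descending): 13.57, 13.27, 12.56, 12.56, 12.55, 12.55, 10.87, 10.75
The 2 values of 12.56 occupy positions 3–4 → average rank (3+4)/2 = 3.5.
The 2 values of 12.55 occupy positions 5–6 → average rank (5+6)/2 = 5.5.
Rank 1 → value 13.57.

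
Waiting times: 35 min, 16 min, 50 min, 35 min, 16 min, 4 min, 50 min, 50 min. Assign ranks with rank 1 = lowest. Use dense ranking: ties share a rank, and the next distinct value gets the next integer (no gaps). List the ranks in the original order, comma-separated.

3, 2, 4, 3, 2, 1, 4, 4

Sorted (ascending): 4, 16, 16, 35, 35, 50, 50, 50
The 2 values of 16 share dense rank 2.
The 2 values of 35 share dense rank 3.
The 3 values of 50 share dense rank 4.
Remaining distinct values take the next consecutive integers.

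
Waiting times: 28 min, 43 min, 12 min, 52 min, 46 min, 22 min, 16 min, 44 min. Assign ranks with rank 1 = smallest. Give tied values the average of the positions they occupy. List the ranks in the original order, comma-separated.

4, 5, 1, 8, 7, 3, 2, 6

Sorted (ascending): 12, 16, 22, 28, 43, 44, 46, 52
No ties — each value takes its position as its rank.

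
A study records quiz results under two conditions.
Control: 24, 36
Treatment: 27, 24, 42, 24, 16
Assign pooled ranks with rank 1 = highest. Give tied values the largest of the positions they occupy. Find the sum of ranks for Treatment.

23

Sorted (descending): 42, 36, 27, 24, 24, 24, 16
The 3 values of 24 occupy positions 4–6 → each gets rank 6.
Treatment values → pooled ranks: 27→3, 24→6, 42→1, 24→6, 16→7
Rank sum = 3 + 6 + 1 + 6 + 7 = 23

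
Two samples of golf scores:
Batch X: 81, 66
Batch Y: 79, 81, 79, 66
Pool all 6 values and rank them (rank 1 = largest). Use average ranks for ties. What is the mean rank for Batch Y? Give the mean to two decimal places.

3.50

Sorted (descending): 81, 81, 79, 79, 66, 66
The 2 values of 81 occupy positions 1–2 → average rank (1+2)/2 = 1.5.
The 2 values of 79 occupy positions 3–4 → average rank (3+4)/2 = 3.5.
The 2 values of 66 occupy positions 5–6 → average rank (5+6)/2 = 5.5.
Batch Y values → pooled ranks: 79→3.5, 81→1.5, 79→3.5, 66→5.5
Mean rank = (3.5 + 1.5 + 3.5 + 5.5) / 4 = 3.50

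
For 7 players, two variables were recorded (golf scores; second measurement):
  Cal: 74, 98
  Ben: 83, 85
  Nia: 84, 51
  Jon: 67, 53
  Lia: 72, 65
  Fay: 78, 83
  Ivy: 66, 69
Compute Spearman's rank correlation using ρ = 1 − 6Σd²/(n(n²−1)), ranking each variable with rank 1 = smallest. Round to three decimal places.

Ranks of variable 1: 4, 6, 7, 2, 3, 5, 1
Ranks of variable 2: 7, 6, 1, 2, 3, 5, 4
d = r₁ − r₂: -3, 0, 6, 0, 0, 0, -3
d²: 9, 0, 36, 0, 0, 0, 9; Σd² = 54
ρ = 1 − 6·54/(7·48) = 1 − 324/336 = 0.036

0.036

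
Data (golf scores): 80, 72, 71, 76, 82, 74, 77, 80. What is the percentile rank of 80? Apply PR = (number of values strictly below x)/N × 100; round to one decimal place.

62.5

N = 8.
Strictly below 80: 5. Equal to 80: 2.
PR = 5/8 × 100 = 62.5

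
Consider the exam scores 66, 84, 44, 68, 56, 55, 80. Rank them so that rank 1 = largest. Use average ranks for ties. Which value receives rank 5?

56

Sorted (descending): 84, 80, 68, 66, 56, 55, 44
No ties — each value takes its position as its rank.
Rank 5 → value 56.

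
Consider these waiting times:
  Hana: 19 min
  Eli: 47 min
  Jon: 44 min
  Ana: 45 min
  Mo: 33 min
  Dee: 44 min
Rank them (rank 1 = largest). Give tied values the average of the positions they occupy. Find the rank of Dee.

3.5

Sorted (descending): 47, 45, 44, 44, 33, 19
The 2 values of 44 occupy positions 3–4 → average rank (3+4)/2 = 3.5.
Dee has value 44 min → rank 3.5.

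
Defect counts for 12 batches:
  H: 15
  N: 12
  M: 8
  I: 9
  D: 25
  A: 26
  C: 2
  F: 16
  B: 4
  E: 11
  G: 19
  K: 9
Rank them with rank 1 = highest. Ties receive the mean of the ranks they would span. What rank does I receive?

Sorted (descending): 26, 25, 19, 16, 15, 12, 11, 9, 9, 8, 4, 2
The 2 values of 9 occupy positions 8–9 → average rank (8+9)/2 = 8.5.
I has value 9 → rank 8.5.

8.5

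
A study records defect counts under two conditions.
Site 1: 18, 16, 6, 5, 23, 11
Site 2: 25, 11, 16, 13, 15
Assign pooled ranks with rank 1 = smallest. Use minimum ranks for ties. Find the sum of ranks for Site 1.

Sorted (ascending): 5, 6, 11, 11, 13, 15, 16, 16, 18, 23, 25
The 2 values of 11 occupy positions 3–4 → each gets rank 3.
The 2 values of 16 occupy positions 7–8 → each gets rank 7.
Site 1 values → pooled ranks: 18→9, 16→7, 6→2, 5→1, 23→10, 11→3
Rank sum = 9 + 7 + 2 + 1 + 10 + 3 = 32

32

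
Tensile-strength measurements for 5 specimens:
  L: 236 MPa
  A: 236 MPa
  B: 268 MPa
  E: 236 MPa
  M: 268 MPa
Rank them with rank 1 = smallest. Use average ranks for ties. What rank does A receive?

2

Sorted (ascending): 236, 236, 236, 268, 268
The 3 values of 236 occupy positions 1–3 → average rank 2.
The 2 values of 268 occupy positions 4–5 → average rank (4+5)/2 = 4.5.
A has value 236 MPa → rank 2.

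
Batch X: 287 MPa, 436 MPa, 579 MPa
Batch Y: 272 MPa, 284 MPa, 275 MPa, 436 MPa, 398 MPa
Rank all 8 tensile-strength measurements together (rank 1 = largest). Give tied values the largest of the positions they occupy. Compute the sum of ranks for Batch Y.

28

Sorted (descending): 579, 436, 436, 398, 287, 284, 275, 272
The 2 values of 436 occupy positions 2–3 → each gets rank 3.
Batch Y values → pooled ranks: 272→8, 284→6, 275→7, 436→3, 398→4
Rank sum = 8 + 6 + 7 + 3 + 4 = 28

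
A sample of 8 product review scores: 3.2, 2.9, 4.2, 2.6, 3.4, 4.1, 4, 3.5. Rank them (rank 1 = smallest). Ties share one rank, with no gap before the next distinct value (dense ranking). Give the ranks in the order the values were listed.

Sorted (ascending): 2.6, 2.9, 3.2, 3.4, 3.5, 4, 4.1, 4.2
No ties — each value takes its position as its rank.

3, 2, 8, 1, 4, 7, 6, 5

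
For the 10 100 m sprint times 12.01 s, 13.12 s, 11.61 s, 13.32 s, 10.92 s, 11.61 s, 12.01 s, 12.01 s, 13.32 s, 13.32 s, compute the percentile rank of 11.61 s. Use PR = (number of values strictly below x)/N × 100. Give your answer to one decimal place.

N = 10.
Strictly below 11.61: 1. Equal to 11.61: 2.
PR = 1/10 × 100 = 10.0

10.0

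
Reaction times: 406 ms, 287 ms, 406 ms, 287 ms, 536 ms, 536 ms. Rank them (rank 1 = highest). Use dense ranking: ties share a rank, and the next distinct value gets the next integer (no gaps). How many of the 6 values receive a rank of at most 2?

4

Sorted (descending): 536, 536, 406, 406, 287, 287
The 2 values of 536 share dense rank 1.
The 2 values of 406 share dense rank 2.
The 2 values of 287 share dense rank 3.
Ranks ≤ 2: {1, 1, 2, 2} → 4 values.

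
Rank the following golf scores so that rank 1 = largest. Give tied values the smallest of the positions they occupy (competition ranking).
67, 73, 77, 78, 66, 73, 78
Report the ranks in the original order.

Sorted (descending): 78, 78, 77, 73, 73, 67, 66
The 2 values of 78 occupy positions 1–2 → each gets rank 1.
The 2 values of 73 occupy positions 4–5 → each gets rank 4.

6, 4, 3, 1, 7, 4, 1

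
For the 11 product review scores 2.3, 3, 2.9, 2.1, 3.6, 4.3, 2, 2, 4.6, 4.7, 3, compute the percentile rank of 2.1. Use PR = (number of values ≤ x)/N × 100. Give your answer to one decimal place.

27.3

N = 11.
Strictly below 2.1: 2. Equal to 2.1: 1.
PR = 3/11 × 100 = 27.3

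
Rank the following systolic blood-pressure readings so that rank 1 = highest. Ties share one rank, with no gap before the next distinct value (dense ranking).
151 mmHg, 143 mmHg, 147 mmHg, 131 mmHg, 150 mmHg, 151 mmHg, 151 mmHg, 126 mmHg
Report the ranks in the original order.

1, 4, 3, 5, 2, 1, 1, 6

Sorted (descending): 151, 151, 151, 150, 147, 143, 131, 126
The 3 values of 151 share dense rank 1.
Remaining distinct values take the next consecutive integers.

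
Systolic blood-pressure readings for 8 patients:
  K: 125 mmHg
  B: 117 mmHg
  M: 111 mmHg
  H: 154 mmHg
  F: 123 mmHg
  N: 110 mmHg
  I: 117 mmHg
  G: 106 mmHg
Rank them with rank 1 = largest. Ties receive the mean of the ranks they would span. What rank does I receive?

4.5

Sorted (descending): 154, 125, 123, 117, 117, 111, 110, 106
The 2 values of 117 occupy positions 4–5 → average rank (4+5)/2 = 4.5.
I has value 117 mmHg → rank 4.5.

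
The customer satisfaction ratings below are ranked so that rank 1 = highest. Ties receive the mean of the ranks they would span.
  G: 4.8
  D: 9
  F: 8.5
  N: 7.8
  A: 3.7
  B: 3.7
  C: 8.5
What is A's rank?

Sorted (descending): 9, 8.5, 8.5, 7.8, 4.8, 3.7, 3.7
The 2 values of 8.5 occupy positions 2–3 → average rank (2+3)/2 = 2.5.
The 2 values of 3.7 occupy positions 6–7 → average rank (6+7)/2 = 6.5.
A has value 3.7 → rank 6.5.

6.5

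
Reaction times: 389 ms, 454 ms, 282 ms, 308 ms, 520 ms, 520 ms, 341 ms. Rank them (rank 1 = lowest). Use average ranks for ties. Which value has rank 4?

389

Sorted (ascending): 282, 308, 341, 389, 454, 520, 520
The 2 values of 520 occupy positions 6–7 → average rank (6+7)/2 = 6.5.
Rank 4 → value 389.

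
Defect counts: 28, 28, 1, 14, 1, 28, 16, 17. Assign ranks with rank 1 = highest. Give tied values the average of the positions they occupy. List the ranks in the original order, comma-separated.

2, 2, 7.5, 6, 7.5, 2, 5, 4

Sorted (descending): 28, 28, 28, 17, 16, 14, 1, 1
The 3 values of 28 occupy positions 1–3 → average rank 2.
The 2 values of 1 occupy positions 7–8 → average rank (7+8)/2 = 7.5.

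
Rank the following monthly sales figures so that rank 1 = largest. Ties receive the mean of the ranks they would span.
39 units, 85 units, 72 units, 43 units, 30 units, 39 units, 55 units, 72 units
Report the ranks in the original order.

6.5, 1, 2.5, 5, 8, 6.5, 4, 2.5

Sorted (descending): 85, 72, 72, 55, 43, 39, 39, 30
The 2 values of 72 occupy positions 2–3 → average rank (2+3)/2 = 2.5.
The 2 values of 39 occupy positions 6–7 → average rank (6+7)/2 = 6.5.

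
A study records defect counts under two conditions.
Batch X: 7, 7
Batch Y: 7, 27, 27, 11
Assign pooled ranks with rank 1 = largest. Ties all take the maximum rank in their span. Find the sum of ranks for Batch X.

Sorted (descending): 27, 27, 11, 7, 7, 7
The 2 values of 27 occupy positions 1–2 → each gets rank 2.
The 3 values of 7 occupy positions 4–6 → each gets rank 6.
Batch X values → pooled ranks: 7→6, 7→6
Rank sum = 6 + 6 = 12

12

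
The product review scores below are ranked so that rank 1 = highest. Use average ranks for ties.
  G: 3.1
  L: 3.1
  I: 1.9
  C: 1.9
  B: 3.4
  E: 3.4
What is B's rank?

Sorted (descending): 3.4, 3.4, 3.1, 3.1, 1.9, 1.9
The 2 values of 3.4 occupy positions 1–2 → average rank (1+2)/2 = 1.5.
The 2 values of 3.1 occupy positions 3–4 → average rank (3+4)/2 = 3.5.
The 2 values of 1.9 occupy positions 5–6 → average rank (5+6)/2 = 5.5.
B has value 3.4 → rank 1.5.

1.5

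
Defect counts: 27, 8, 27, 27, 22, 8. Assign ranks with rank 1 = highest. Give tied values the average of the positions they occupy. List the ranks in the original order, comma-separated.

Sorted (descending): 27, 27, 27, 22, 8, 8
The 3 values of 27 occupy positions 1–3 → average rank 2.
The 2 values of 8 occupy positions 5–6 → average rank (5+6)/2 = 5.5.

2, 5.5, 2, 2, 4, 5.5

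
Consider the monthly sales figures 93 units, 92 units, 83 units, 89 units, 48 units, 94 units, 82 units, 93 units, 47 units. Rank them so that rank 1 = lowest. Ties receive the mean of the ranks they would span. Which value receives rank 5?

Sorted (ascending): 47, 48, 82, 83, 89, 92, 93, 93, 94
The 2 values of 93 occupy positions 7–8 → average rank (7+8)/2 = 7.5.
Rank 5 → value 89.

89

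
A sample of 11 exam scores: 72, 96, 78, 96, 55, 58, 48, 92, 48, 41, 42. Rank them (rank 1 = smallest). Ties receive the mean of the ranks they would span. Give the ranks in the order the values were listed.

7, 10.5, 8, 10.5, 5, 6, 3.5, 9, 3.5, 1, 2

Sorted (ascending): 41, 42, 48, 48, 55, 58, 72, 78, 92, 96, 96
The 2 values of 48 occupy positions 3–4 → average rank (3+4)/2 = 3.5.
The 2 values of 96 occupy positions 10–11 → average rank (10+11)/2 = 10.5.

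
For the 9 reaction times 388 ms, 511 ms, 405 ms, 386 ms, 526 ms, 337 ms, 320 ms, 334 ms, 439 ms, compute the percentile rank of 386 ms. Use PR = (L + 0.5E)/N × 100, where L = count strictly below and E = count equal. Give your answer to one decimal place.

N = 9.
Strictly below 386: 3. Equal to 386: 1.
PR = (3 + 0.5·1)/9 × 100 = 38.9

38.9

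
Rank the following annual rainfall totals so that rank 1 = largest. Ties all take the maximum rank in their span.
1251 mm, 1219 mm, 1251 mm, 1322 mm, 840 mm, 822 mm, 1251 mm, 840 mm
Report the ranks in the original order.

4, 5, 4, 1, 7, 8, 4, 7

Sorted (descending): 1322, 1251, 1251, 1251, 1219, 840, 840, 822
The 3 values of 1251 occupy positions 2–4 → each gets rank 4.
The 2 values of 840 occupy positions 6–7 → each gets rank 7.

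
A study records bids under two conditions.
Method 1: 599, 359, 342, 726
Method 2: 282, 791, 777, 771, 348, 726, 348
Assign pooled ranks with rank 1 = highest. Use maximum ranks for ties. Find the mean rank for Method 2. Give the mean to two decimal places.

5.71

Sorted (descending): 791, 777, 771, 726, 726, 599, 359, 348, 348, 342, 282
The 2 values of 726 occupy positions 4–5 → each gets rank 5.
The 2 values of 348 occupy positions 8–9 → each gets rank 9.
Method 2 values → pooled ranks: 282→11, 791→1, 777→2, 771→3, 348→9, 726→5, 348→9
Mean rank = (11 + 1 + 2 + 3 + 9 + 5 + 9) / 7 = 5.71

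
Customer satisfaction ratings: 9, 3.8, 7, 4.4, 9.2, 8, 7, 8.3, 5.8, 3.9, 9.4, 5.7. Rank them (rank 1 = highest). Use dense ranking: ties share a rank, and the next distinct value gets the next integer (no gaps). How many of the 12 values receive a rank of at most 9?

Sorted (descending): 9.4, 9.2, 9, 8.3, 8, 7, 7, 5.8, 5.7, 4.4, 3.9, 3.8
The 2 values of 7 share dense rank 6.
Remaining distinct values take the next consecutive integers.
Ranks ≤ 9: {1, 2, 3, 4, 5, 6, 6, 7, 8, 9} → 10 values.

10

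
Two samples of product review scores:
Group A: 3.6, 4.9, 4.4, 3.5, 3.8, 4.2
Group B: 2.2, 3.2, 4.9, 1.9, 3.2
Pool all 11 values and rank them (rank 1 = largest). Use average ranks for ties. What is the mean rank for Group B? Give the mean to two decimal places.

Sorted (descending): 4.9, 4.9, 4.4, 4.2, 3.8, 3.6, 3.5, 3.2, 3.2, 2.2, 1.9
The 2 values of 4.9 occupy positions 1–2 → average rank (1+2)/2 = 1.5.
The 2 values of 3.2 occupy positions 8–9 → average rank (8+9)/2 = 8.5.
Group B values → pooled ranks: 2.2→10, 3.2→8.5, 4.9→1.5, 1.9→11, 3.2→8.5
Mean rank = (10 + 8.5 + 1.5 + 11 + 8.5) / 5 = 7.90

7.90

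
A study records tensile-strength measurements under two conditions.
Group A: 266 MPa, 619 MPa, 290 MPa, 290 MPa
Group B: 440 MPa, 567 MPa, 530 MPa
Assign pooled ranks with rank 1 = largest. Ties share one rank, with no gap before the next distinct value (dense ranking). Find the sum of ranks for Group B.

9

Sorted (descending): 619, 567, 530, 440, 290, 290, 266
The 2 values of 290 share dense rank 5.
Remaining distinct values take the next consecutive integers.
Group B values → pooled ranks: 440→4, 567→2, 530→3
Rank sum = 4 + 2 + 3 = 9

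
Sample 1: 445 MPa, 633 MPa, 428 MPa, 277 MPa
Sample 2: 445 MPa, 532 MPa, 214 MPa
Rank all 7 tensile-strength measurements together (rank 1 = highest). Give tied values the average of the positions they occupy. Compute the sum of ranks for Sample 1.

15.5

Sorted (descending): 633, 532, 445, 445, 428, 277, 214
The 2 values of 445 occupy positions 3–4 → average rank (3+4)/2 = 3.5.
Sample 1 values → pooled ranks: 445→3.5, 633→1, 428→5, 277→6
Rank sum = 3.5 + 1 + 5 + 6 = 15.5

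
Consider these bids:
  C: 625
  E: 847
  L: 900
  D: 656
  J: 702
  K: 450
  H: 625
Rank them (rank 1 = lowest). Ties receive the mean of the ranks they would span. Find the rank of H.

Sorted (ascending): 450, 625, 625, 656, 702, 847, 900
The 2 values of 625 occupy positions 2–3 → average rank (2+3)/2 = 2.5.
H has value 625 → rank 2.5.

2.5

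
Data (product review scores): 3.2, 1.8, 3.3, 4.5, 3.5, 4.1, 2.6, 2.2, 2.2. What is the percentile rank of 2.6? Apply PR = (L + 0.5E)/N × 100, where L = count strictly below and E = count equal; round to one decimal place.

38.9

N = 9.
Strictly below 2.6: 3. Equal to 2.6: 1.
PR = (3 + 0.5·1)/9 × 100 = 38.9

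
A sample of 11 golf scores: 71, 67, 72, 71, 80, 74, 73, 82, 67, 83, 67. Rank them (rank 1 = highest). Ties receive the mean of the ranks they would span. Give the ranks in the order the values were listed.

7.5, 10, 6, 7.5, 3, 4, 5, 2, 10, 1, 10

Sorted (descending): 83, 82, 80, 74, 73, 72, 71, 71, 67, 67, 67
The 2 values of 71 occupy positions 7–8 → average rank (7+8)/2 = 7.5.
The 3 values of 67 occupy positions 9–11 → average rank 10.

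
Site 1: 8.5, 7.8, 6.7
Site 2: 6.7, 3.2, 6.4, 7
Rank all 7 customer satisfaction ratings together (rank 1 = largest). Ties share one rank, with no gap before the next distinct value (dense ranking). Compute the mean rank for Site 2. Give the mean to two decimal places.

4.50

Sorted (descending): 8.5, 7.8, 7, 6.7, 6.7, 6.4, 3.2
The 2 values of 6.7 share dense rank 4.
Remaining distinct values take the next consecutive integers.
Site 2 values → pooled ranks: 6.7→4, 3.2→6, 6.4→5, 7→3
Mean rank = (4 + 6 + 5 + 3) / 4 = 4.50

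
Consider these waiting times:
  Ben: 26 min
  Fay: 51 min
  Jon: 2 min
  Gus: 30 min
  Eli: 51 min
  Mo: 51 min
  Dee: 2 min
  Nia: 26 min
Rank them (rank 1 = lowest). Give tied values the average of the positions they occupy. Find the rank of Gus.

Sorted (ascending): 2, 2, 26, 26, 30, 51, 51, 51
The 2 values of 2 occupy positions 1–2 → average rank (1+2)/2 = 1.5.
The 2 values of 26 occupy positions 3–4 → average rank (3+4)/2 = 3.5.
The 3 values of 51 occupy positions 6–8 → average rank 7.
Gus has value 30 min → rank 5.

5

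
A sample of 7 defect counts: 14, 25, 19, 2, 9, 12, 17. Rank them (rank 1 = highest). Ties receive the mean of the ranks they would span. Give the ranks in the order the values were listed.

Sorted (descending): 25, 19, 17, 14, 12, 9, 2
No ties — each value takes its position as its rank.

4, 1, 2, 7, 6, 5, 3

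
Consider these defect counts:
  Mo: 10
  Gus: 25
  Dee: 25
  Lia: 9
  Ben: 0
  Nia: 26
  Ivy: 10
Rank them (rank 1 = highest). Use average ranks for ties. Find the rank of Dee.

2.5

Sorted (descending): 26, 25, 25, 10, 10, 9, 0
The 2 values of 25 occupy positions 2–3 → average rank (2+3)/2 = 2.5.
The 2 values of 10 occupy positions 4–5 → average rank (4+5)/2 = 4.5.
Dee has value 25 → rank 2.5.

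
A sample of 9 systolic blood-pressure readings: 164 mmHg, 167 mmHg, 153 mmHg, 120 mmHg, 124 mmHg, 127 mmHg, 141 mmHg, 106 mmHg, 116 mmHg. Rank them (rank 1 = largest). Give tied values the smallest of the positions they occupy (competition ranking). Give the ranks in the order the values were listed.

2, 1, 3, 7, 6, 5, 4, 9, 8

Sorted (descending): 167, 164, 153, 141, 127, 124, 120, 116, 106
No ties — each value takes its position as its rank.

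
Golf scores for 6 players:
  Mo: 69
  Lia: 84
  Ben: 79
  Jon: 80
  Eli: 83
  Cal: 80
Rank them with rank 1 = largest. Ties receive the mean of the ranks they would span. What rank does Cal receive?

3.5

Sorted (descending): 84, 83, 80, 80, 79, 69
The 2 values of 80 occupy positions 3–4 → average rank (3+4)/2 = 3.5.
Cal has value 80 → rank 3.5.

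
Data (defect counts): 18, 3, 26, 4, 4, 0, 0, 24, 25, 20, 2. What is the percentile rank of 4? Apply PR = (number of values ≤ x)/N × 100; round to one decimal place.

54.5

N = 11.
Strictly below 4: 4. Equal to 4: 2.
PR = 6/11 × 100 = 54.5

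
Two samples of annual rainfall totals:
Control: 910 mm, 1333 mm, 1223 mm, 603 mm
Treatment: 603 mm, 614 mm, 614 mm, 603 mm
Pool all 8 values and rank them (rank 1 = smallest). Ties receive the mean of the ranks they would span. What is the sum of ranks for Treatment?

13

Sorted (ascending): 603, 603, 603, 614, 614, 910, 1223, 1333
The 3 values of 603 occupy positions 1–3 → average rank 2.
The 2 values of 614 occupy positions 4–5 → average rank (4+5)/2 = 4.5.
Treatment values → pooled ranks: 603→2, 614→4.5, 614→4.5, 603→2
Rank sum = 2 + 4.5 + 4.5 + 2 = 13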